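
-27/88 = -0.31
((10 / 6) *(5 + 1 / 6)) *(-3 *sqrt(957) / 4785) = -31 *sqrt(957) / 5742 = -0.17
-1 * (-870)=870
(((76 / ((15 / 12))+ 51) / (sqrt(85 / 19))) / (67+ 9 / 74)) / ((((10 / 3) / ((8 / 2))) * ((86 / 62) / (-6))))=-1073592 * sqrt(1615) / 10554875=-4.09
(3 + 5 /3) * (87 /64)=203 /32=6.34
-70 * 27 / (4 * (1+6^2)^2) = -0.35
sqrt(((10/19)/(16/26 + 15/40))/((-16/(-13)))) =13 * sqrt(9785)/1957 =0.66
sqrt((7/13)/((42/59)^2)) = 1.03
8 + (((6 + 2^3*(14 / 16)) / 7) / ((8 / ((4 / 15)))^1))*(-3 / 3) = 1667 / 210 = 7.94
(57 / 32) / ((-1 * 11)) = -57 / 352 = -0.16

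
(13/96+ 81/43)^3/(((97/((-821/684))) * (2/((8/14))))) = -475400867202875/16334842304987136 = -0.03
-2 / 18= -1 / 9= -0.11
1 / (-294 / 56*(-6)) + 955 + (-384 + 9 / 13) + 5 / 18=572.00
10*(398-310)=880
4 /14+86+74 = 1122 /7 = 160.29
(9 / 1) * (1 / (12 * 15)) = 0.05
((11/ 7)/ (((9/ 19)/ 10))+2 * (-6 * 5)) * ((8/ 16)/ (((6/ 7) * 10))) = -169/ 108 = -1.56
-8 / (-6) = 4 / 3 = 1.33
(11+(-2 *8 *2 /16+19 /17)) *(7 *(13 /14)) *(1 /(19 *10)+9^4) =696844369 /1615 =431482.58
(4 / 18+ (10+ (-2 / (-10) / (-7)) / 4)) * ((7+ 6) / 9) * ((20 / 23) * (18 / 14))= 167323 / 10143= 16.50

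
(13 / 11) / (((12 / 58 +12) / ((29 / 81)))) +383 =120814495 / 315414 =383.03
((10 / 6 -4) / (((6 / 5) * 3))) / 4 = -35 / 216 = -0.16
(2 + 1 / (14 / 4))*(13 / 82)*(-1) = -104 / 287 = -0.36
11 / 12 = 0.92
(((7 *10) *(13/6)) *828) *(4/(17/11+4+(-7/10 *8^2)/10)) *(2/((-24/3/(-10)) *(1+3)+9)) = 77288.65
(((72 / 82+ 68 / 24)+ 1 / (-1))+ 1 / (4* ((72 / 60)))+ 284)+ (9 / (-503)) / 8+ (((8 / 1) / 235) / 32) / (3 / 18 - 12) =296180305984 / 1032284265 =286.92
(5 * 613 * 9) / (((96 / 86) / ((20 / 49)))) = 1976925 / 196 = 10086.35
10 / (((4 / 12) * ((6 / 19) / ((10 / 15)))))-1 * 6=57.33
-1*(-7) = 7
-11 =-11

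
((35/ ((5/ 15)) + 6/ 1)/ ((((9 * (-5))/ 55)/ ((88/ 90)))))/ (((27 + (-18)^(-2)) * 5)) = -214896/ 218725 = -0.98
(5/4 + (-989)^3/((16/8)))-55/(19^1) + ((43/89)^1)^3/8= -483680836.13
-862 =-862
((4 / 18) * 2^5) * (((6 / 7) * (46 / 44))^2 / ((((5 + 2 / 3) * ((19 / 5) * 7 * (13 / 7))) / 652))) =331111680 / 24895871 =13.30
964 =964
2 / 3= 0.67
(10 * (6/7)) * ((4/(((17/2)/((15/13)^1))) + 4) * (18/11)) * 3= 191.16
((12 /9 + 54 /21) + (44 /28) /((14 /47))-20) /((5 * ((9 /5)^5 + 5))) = -0.09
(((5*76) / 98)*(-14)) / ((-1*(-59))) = -0.92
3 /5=0.60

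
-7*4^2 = -112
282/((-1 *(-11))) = 282/11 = 25.64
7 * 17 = 119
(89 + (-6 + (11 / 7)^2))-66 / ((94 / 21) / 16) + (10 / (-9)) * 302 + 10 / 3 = -10004254 / 20727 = -482.67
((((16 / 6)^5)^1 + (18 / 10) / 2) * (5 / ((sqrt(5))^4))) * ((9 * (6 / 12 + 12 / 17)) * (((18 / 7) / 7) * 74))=500408239 / 62475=8009.74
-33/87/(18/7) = -77/522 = -0.15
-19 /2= -9.50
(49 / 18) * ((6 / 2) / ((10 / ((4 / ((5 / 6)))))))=3.92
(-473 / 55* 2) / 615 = -86 / 3075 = -0.03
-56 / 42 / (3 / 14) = -56 / 9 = -6.22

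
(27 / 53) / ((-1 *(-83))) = 27 / 4399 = 0.01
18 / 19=0.95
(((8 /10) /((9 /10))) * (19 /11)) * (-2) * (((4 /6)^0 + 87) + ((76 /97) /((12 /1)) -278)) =16802384 /28809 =583.23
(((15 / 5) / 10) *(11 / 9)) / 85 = 11 / 2550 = 0.00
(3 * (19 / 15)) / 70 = 19 / 350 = 0.05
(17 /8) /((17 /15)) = 15 /8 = 1.88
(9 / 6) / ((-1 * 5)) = -3 / 10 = -0.30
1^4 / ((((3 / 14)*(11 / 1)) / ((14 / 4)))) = 49 / 33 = 1.48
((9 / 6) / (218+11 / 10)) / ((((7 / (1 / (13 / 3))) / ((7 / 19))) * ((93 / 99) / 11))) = 16335 / 16776487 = 0.00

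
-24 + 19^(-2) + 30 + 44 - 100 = -18049 /361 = -50.00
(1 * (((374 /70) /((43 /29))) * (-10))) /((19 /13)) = -140998 /5719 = -24.65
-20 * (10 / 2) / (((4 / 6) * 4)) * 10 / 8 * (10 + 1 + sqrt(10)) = -4125 / 8- 375 * sqrt(10) / 8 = -663.86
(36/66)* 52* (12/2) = 1872/11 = 170.18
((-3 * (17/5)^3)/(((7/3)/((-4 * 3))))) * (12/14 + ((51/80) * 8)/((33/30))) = 224445492/67375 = 3331.29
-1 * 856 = -856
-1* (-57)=57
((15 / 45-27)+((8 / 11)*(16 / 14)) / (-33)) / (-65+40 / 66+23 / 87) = 491724 / 1181411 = 0.42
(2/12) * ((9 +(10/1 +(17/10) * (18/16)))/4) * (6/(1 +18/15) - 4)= -11711/10560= -1.11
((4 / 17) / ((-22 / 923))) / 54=-923 / 5049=-0.18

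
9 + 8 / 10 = 49 / 5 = 9.80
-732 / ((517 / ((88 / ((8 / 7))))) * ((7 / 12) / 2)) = -17568 / 47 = -373.79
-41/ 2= -20.50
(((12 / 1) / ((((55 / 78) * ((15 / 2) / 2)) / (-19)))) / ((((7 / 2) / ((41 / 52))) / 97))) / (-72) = 151126 / 5775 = 26.17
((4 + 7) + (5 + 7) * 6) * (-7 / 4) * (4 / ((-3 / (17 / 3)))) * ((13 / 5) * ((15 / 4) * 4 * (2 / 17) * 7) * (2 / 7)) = 30212 / 3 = 10070.67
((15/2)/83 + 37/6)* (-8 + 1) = -10906/249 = -43.80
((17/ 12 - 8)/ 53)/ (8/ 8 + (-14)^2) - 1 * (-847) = 106122245/ 125292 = 847.00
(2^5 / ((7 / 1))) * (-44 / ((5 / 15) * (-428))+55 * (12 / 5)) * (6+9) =6795360 / 749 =9072.58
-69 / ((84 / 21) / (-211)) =14559 / 4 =3639.75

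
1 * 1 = 1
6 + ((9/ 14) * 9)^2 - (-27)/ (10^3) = 39.50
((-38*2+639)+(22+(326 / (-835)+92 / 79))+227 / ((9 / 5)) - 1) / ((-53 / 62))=-26166598358 / 31465305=-831.60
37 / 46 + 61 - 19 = 1969 / 46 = 42.80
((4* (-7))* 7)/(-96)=49/24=2.04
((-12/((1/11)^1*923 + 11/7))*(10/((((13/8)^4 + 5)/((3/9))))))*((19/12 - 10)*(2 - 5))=-159272960/161393931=-0.99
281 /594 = 0.47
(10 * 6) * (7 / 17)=420 / 17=24.71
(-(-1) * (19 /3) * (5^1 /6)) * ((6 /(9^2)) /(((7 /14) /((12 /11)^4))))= 1.11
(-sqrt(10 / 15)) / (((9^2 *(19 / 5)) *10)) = -sqrt(6) / 9234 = -0.00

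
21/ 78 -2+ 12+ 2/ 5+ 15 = 3337/ 130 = 25.67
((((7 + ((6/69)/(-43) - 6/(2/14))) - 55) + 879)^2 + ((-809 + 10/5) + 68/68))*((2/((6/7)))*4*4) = 68108250138320/2934363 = 23210574.20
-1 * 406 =-406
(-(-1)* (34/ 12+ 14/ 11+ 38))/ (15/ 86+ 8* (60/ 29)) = 3465413/ 1376595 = 2.52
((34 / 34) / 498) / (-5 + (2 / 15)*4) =-5 / 11122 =-0.00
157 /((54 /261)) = 4553 /6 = 758.83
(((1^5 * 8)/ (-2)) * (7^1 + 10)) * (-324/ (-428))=-5508/ 107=-51.48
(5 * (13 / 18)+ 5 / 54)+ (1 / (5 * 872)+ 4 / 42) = 3130669 / 824040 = 3.80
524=524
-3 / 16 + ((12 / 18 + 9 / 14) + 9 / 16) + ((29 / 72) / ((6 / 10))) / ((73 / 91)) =34787 / 13797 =2.52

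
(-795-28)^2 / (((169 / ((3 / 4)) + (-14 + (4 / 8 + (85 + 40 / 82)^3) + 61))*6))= 46682192009 / 258466899427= 0.18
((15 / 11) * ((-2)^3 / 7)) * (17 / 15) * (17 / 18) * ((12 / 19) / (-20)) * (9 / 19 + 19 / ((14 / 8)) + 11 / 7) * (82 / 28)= 1232296 / 619115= 1.99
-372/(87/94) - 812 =-35204/29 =-1213.93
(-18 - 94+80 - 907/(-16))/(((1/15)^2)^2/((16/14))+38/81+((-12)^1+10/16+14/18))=-19996875/8203736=-2.44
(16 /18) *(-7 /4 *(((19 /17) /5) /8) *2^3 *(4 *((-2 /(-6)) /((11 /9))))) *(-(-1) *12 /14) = -304 /935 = -0.33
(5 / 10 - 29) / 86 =-57 / 172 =-0.33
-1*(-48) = 48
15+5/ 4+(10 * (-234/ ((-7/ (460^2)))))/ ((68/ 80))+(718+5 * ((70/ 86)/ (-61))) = 103901933623069/ 1248548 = 83218213.17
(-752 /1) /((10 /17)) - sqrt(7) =-1281.05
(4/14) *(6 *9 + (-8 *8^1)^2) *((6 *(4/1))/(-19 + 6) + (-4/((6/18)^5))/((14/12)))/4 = -157666800/637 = -247514.60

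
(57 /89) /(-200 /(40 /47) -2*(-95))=-19 /1335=-0.01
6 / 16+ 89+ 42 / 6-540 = -3549 / 8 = -443.62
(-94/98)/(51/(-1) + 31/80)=0.02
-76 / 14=-5.43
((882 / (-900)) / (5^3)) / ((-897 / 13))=49 / 431250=0.00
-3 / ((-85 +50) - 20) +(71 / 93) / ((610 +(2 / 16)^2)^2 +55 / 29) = 12332826323611 / 226093311988335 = 0.05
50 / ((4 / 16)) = 200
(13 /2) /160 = 13 /320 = 0.04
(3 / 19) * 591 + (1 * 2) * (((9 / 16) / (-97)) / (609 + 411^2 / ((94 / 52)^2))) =52986601640319 / 567820323496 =93.32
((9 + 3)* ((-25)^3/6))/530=-3125/53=-58.96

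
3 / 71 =0.04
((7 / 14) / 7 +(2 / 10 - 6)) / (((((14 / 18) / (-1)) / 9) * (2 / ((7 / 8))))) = 32481 / 1120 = 29.00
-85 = -85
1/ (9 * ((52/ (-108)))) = -3/ 13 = -0.23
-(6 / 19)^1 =-6 / 19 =-0.32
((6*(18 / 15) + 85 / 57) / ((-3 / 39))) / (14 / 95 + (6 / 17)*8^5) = -547417 / 56033994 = -0.01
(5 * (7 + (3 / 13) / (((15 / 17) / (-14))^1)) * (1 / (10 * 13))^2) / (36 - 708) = -31 / 21091200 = -0.00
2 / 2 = 1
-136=-136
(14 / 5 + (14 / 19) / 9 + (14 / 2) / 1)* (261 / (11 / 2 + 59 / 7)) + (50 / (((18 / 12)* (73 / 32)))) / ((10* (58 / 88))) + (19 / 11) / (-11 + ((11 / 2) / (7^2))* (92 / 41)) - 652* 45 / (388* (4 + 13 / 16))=27815730584141519 / 162177242502275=171.51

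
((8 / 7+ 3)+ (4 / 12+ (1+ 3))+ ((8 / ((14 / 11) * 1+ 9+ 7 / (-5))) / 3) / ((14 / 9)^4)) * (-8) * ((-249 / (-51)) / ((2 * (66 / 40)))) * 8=-199032535880 / 246493863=-807.45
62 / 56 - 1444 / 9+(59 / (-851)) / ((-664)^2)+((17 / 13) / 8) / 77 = -76940665416613 / 482885612352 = -159.34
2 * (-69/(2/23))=-1587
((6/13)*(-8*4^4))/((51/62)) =-253952/221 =-1149.10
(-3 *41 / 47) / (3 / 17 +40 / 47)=-2.55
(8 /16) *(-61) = -61 /2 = -30.50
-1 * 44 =-44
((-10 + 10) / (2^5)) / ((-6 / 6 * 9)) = 0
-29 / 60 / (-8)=29 / 480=0.06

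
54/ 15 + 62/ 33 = 904/ 165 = 5.48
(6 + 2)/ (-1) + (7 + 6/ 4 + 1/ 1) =3/ 2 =1.50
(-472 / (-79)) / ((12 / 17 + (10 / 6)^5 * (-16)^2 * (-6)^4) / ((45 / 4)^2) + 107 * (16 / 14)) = 42652575 / 241538623391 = 0.00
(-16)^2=256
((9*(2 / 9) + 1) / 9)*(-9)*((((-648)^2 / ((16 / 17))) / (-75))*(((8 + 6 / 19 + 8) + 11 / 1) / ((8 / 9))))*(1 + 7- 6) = 520989327 / 475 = 1096819.64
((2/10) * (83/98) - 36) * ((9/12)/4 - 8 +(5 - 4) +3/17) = 6338077/26656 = 237.77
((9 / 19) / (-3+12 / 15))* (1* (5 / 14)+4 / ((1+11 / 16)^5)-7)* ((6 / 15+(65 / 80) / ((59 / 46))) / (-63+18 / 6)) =-69144462749 / 2935833139008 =-0.02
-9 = -9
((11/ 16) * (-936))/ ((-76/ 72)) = 11583/ 19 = 609.63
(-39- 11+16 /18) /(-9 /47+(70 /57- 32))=394706 /248853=1.59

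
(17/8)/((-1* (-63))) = 17/504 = 0.03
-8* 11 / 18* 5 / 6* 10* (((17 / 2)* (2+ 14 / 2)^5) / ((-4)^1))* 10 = 51121125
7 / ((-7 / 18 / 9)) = -162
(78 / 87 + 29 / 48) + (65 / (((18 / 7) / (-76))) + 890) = -4299653 / 4176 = -1029.61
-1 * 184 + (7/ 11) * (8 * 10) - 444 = -6348/ 11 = -577.09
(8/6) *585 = 780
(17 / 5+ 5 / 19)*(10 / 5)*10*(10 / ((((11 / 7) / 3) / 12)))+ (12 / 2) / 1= 3509094 / 209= 16789.92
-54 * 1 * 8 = -432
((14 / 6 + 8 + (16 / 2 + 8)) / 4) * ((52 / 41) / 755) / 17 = 1027 / 1578705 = 0.00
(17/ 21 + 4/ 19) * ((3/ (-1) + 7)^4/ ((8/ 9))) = 39072/ 133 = 293.77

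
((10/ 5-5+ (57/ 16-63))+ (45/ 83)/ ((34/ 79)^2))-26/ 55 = -59.98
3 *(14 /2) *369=7749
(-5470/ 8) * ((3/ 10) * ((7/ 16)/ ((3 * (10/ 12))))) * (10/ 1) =-11487/ 32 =-358.97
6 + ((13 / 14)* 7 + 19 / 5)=163 / 10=16.30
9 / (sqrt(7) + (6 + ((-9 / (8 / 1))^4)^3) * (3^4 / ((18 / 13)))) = 14363704893859806981390336 / 943881770405878487057492159 - 170005193383307227693056 * sqrt(7) / 6607172392841149409402445113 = 0.02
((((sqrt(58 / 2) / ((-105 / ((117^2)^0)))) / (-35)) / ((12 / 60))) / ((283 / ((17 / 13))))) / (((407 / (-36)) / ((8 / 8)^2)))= -204 * sqrt(29) / 366851485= -0.00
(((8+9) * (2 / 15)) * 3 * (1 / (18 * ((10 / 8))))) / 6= 34 / 675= 0.05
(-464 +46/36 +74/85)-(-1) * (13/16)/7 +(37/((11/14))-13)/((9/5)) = -417326533/942480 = -442.80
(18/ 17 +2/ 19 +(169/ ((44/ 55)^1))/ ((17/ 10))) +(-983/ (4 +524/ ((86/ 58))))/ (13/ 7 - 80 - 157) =60289061561/ 480618832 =125.44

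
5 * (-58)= -290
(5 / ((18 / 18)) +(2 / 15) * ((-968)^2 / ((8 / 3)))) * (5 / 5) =234281 / 5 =46856.20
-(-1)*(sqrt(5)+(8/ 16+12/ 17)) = 41/ 34+sqrt(5) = 3.44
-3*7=-21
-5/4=-1.25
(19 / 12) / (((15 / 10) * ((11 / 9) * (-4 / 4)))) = -19 / 22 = -0.86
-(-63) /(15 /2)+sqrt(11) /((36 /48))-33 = -123 /5+4 * sqrt(11) /3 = -20.18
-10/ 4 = -5/ 2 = -2.50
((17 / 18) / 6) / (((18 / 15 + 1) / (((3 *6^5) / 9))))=2040 / 11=185.45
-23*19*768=-335616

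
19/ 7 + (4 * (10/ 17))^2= 16691/ 2023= 8.25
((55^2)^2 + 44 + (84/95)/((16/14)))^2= 3022824738783344049/36100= 83734757307017.84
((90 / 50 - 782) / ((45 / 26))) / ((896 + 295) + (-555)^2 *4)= -101426 / 277490475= -0.00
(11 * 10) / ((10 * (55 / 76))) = 15.20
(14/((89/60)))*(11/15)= 616/89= 6.92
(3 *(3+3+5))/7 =33/7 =4.71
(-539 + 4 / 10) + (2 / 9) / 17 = -412019 / 765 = -538.59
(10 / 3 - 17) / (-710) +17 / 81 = 13177 / 57510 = 0.23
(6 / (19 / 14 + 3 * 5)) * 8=672 / 229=2.93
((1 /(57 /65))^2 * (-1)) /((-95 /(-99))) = -9295 /6859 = -1.36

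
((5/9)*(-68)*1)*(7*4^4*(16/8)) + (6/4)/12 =-9748471/72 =-135395.43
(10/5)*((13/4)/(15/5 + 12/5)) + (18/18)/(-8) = 233/216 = 1.08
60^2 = 3600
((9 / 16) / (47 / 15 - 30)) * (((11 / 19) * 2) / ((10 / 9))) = -2673 / 122512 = -0.02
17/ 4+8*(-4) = -111/ 4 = -27.75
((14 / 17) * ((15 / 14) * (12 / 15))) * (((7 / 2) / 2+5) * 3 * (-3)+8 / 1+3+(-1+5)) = -32.29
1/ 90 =0.01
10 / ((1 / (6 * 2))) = 120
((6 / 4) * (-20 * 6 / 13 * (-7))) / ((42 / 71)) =2130 / 13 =163.85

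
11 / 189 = 0.06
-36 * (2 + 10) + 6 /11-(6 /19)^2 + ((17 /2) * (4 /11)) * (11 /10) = -8501003 /19855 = -428.15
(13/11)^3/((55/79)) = 173563/73205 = 2.37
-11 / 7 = -1.57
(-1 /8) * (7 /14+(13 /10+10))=-59 /40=-1.48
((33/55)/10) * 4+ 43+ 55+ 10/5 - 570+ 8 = -11544/25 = -461.76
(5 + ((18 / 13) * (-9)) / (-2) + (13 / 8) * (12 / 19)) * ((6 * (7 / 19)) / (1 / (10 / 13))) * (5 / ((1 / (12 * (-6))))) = -457758000 / 61009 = -7503.12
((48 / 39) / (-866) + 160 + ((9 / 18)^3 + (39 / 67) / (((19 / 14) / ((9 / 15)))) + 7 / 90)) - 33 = 127.46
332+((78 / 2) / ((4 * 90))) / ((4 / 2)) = 79693 / 240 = 332.05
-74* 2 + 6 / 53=-7838 / 53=-147.89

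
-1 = -1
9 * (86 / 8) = 387 / 4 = 96.75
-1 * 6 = -6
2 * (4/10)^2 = 0.32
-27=-27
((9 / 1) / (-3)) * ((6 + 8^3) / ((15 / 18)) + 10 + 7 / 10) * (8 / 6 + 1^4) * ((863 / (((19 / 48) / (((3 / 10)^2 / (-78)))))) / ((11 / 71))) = 24408038277 / 339625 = 71867.61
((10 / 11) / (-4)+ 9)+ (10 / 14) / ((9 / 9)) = 1461 / 154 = 9.49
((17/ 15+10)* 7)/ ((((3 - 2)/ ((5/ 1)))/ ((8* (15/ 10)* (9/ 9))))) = 4676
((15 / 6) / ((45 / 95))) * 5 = 475 / 18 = 26.39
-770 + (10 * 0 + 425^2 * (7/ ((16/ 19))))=24010805/ 16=1500675.31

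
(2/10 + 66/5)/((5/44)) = 2948/25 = 117.92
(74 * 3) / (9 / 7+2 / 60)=46620 / 277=168.30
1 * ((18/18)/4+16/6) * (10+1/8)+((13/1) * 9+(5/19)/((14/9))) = 624357/4256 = 146.70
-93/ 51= -31/ 17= -1.82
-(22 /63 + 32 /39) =-958 /819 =-1.17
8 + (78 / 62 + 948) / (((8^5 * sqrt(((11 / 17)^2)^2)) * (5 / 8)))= 623068243 / 76820480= 8.11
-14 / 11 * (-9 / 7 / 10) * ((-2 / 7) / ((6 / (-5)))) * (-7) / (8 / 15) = -0.51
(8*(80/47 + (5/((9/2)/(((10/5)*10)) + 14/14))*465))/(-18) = -17499680/20727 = -844.29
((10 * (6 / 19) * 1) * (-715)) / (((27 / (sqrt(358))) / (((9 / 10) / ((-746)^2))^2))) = -1287 * sqrt(358) / 5884491106864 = -0.00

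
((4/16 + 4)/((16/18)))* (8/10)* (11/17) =99/40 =2.48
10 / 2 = 5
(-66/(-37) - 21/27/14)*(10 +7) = 19567/666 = 29.38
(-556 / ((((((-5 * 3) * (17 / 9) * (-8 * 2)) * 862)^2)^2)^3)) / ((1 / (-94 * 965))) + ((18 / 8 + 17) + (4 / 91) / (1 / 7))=42830688983554623245903994779902577632048885015932679006401339911007268977 / 2189966398372507776585061679995018718649500512122418198950707200000000000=19.56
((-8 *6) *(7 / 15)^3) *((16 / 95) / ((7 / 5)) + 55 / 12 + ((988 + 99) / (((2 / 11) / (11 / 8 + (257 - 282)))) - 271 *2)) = 44350851923 / 64125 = 691631.22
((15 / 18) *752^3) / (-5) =-212629504 / 3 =-70876501.33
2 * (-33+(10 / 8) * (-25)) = -128.50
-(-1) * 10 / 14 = 5 / 7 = 0.71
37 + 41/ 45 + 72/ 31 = 56126/ 1395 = 40.23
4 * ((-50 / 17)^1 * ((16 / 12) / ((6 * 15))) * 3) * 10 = -800 / 153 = -5.23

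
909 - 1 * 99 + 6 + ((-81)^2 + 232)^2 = 46145665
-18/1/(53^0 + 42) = -18/43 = -0.42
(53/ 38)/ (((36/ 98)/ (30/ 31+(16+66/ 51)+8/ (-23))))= 140975548/ 2072691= 68.02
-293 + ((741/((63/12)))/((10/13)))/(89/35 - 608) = -6215385/21191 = -293.30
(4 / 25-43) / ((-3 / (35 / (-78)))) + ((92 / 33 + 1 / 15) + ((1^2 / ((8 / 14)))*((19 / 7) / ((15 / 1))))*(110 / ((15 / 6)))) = 44531 / 4290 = 10.38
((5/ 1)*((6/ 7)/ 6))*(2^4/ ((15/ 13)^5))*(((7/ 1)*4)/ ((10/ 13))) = 154457888/ 759375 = 203.40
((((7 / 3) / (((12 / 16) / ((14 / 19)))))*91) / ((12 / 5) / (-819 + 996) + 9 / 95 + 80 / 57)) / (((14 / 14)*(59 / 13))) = 2318680 / 76263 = 30.40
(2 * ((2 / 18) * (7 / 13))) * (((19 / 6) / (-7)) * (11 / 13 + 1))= -152 / 1521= -0.10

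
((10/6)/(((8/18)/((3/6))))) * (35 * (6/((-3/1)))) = -525/4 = -131.25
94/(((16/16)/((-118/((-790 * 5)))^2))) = 327214/3900625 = 0.08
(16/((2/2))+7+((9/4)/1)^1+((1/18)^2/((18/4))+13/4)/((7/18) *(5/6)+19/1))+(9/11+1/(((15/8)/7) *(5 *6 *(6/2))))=1628805659/61983900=26.28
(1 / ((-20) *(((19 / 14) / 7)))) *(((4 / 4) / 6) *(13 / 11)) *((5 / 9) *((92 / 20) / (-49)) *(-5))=-299 / 22572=-0.01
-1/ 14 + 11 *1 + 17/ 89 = 13855/ 1246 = 11.12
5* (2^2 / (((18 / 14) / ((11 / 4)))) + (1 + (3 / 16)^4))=28184125 / 589824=47.78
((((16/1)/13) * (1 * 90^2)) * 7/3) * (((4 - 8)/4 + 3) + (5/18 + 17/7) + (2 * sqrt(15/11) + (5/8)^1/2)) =604800 * sqrt(165)/143 + 1517700/13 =171073.40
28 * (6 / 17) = 168 / 17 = 9.88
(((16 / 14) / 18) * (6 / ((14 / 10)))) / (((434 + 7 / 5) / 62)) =12400 / 320019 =0.04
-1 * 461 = -461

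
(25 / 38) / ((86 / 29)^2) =21025 / 281048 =0.07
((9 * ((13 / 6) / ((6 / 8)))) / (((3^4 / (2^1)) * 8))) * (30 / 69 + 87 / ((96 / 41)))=359671 / 119232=3.02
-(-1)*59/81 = 0.73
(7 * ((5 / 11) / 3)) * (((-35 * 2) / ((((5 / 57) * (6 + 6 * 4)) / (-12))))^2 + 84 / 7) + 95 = 5949429 / 55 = 108171.44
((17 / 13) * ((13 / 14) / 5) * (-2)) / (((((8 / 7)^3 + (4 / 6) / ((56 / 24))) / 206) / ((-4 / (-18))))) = -171598 / 13725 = -12.50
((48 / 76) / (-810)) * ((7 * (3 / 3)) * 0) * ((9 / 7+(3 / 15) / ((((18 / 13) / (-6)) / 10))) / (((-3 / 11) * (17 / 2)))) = 0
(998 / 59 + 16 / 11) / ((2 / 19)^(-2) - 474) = -47688 / 996215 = -0.05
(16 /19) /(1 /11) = 176 /19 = 9.26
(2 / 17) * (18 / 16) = 9 / 68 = 0.13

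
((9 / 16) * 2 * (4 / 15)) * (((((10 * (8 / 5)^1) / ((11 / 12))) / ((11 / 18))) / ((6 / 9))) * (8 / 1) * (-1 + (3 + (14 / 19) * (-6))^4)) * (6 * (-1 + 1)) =0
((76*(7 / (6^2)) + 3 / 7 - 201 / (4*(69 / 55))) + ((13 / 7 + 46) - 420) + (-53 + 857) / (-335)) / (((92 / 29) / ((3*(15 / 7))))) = -335656063 / 414736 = -809.32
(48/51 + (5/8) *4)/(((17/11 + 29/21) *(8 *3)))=693/14144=0.05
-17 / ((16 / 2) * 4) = -0.53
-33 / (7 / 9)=-297 / 7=-42.43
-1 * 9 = -9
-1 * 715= -715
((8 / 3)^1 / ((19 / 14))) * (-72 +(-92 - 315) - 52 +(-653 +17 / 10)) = -2323.12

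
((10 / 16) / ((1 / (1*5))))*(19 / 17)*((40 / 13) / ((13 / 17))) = 2375 / 169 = 14.05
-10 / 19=-0.53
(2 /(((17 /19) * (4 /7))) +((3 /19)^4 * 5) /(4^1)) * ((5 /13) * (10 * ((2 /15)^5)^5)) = 581704179777536 /290902963287113736426830291748046875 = 0.00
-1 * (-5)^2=-25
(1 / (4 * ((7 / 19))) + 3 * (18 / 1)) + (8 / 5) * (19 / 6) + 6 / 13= 328729 / 5460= 60.21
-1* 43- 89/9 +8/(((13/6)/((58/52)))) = -74180/1521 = -48.77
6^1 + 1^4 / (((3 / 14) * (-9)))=148 / 27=5.48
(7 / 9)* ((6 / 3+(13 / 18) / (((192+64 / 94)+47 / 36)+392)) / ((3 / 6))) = 9259600 / 2974467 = 3.11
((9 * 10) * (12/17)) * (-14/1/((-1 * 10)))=1512/17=88.94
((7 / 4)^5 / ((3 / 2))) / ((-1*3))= -16807 / 4608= -3.65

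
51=51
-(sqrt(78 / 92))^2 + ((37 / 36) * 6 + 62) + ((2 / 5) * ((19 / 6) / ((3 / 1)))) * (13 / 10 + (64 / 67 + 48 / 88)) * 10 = 60370592 / 762795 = 79.14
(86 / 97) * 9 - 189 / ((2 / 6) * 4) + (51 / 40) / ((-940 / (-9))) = -133.76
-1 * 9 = -9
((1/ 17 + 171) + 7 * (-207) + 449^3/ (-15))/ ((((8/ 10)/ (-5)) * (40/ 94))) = 18084969119/ 204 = 88651809.41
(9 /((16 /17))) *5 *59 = 45135 /16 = 2820.94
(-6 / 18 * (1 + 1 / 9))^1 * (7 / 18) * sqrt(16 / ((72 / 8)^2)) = -140 / 2187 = -0.06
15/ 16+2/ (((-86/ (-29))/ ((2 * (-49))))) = -44827/ 688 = -65.16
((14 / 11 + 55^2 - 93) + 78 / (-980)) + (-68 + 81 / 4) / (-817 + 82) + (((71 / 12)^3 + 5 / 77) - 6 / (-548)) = 2003623517881 / 638003520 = 3140.46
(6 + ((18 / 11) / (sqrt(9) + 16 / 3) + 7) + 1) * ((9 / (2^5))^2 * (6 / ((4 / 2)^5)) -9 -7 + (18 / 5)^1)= -61890173 / 352000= -175.82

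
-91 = -91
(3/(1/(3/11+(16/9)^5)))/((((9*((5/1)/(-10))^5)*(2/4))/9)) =-749534912/216513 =-3461.85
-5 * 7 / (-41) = 35 / 41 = 0.85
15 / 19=0.79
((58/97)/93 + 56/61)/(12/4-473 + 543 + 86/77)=39170978/3140453667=0.01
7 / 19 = 0.37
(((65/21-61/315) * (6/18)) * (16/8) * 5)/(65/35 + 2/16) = 4.88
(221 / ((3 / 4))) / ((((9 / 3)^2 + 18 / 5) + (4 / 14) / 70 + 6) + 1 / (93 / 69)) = 6713980 / 440799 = 15.23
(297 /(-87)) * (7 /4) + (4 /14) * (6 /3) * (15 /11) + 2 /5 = -214141 /44660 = -4.79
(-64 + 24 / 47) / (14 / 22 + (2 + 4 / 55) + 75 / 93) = -18.06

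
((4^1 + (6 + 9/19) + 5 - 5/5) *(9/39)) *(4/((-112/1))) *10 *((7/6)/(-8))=1375/7904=0.17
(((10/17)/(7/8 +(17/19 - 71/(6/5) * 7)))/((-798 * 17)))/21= 40/7989055599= 0.00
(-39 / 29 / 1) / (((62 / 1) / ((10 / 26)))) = -15 / 1798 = -0.01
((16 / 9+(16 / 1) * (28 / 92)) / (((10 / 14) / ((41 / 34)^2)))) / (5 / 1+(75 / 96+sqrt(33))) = 4792652032 / 25903359 -4144996352 * sqrt(33) / 129516795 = 1.17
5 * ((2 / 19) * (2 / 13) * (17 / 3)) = 0.46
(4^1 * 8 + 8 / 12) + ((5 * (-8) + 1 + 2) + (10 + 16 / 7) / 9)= -187 / 63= -2.97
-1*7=-7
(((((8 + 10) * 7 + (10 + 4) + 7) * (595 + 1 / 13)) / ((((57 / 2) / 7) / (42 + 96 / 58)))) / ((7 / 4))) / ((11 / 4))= 15356640768 / 78793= 194898.54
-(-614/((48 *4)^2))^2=-94249/339738624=-0.00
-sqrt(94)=-9.70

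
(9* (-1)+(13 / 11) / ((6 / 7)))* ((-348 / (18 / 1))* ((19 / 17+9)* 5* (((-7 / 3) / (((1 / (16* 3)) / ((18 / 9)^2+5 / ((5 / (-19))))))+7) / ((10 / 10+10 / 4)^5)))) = 96745651840 / 4040883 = 23941.71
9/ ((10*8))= 9/ 80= 0.11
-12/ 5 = -2.40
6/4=3/2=1.50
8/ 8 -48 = -47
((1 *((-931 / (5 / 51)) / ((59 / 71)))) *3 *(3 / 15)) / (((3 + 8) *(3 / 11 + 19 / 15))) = -30340359 / 74930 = -404.92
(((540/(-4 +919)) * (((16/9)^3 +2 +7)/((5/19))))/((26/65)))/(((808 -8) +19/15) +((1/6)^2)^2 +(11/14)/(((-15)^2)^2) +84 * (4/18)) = 28347620000/283590614243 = 0.10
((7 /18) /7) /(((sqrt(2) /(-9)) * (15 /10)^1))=-sqrt(2) /6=-0.24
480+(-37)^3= -50173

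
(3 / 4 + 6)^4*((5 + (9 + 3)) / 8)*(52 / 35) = 117448461 / 17920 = 6554.04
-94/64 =-47/32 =-1.47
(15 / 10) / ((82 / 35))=0.64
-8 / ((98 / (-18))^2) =-648 / 2401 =-0.27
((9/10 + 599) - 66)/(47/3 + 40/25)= 16017/518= 30.92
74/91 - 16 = -1382/91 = -15.19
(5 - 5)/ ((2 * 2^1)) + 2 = 2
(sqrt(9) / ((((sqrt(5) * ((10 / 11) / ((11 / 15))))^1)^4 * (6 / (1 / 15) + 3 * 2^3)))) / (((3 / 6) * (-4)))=-214358881 / 961875000000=-0.00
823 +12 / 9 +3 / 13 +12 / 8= 64433 / 78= 826.06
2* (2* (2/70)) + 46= 46.11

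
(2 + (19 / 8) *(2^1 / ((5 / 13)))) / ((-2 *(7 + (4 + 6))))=-287 / 680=-0.42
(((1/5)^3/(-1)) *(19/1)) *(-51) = 969/125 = 7.75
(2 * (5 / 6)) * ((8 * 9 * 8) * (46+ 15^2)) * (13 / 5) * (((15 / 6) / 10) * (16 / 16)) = 169104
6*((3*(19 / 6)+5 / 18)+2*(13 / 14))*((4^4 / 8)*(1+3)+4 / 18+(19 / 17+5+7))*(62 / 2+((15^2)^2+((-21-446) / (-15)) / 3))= 14456143574150 / 28917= 499918510.71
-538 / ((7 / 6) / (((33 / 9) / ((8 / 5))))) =-14795 / 14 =-1056.79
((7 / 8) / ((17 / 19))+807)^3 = 1326829862729125 / 2515456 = 527470908.94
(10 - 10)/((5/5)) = 0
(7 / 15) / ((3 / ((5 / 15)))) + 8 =1087 / 135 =8.05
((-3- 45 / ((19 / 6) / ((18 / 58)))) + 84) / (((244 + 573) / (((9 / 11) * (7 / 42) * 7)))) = 886221 / 9903674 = 0.09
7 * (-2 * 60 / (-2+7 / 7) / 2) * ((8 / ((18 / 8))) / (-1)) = -4480 / 3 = -1493.33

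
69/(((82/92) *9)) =1058/123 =8.60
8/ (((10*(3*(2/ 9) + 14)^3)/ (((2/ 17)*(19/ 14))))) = 513/ 12671120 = 0.00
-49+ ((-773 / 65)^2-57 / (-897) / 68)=92.43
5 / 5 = 1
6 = 6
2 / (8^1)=1 / 4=0.25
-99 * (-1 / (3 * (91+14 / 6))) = 99 / 280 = 0.35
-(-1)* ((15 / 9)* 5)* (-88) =-2200 / 3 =-733.33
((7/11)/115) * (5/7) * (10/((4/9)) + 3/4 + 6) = 117/1012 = 0.12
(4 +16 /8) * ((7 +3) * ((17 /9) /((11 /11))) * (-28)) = -9520 /3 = -3173.33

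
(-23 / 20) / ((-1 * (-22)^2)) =23 / 9680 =0.00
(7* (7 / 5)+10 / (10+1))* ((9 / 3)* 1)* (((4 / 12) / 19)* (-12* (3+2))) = -372 / 11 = -33.82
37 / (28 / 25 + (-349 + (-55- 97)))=-925 / 12497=-0.07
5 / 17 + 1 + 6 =124 / 17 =7.29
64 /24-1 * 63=-181 /3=-60.33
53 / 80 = 0.66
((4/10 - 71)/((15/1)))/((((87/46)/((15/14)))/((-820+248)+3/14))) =12998519/8526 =1524.57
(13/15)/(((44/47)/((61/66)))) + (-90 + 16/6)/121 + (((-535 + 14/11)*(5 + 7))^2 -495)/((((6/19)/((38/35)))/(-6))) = -258018654436639/304920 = -846184751.53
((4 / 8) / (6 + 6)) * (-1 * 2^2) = -1 / 6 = -0.17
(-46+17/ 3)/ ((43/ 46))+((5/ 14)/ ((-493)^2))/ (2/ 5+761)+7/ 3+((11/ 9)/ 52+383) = 342.21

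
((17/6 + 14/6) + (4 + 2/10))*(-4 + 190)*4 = 34844/5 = 6968.80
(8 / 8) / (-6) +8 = 47 / 6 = 7.83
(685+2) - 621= 66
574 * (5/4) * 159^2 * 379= 13749451065/2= 6874725532.50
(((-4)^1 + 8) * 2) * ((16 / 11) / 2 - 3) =-200 / 11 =-18.18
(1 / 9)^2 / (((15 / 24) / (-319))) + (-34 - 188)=-92462 / 405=-228.30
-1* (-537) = 537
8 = 8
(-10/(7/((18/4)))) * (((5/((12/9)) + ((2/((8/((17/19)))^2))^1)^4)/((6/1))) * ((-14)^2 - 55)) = -566.52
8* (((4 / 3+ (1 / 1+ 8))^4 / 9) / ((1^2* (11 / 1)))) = 921.33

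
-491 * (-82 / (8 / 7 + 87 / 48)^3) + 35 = 57834475321 / 36264691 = 1594.79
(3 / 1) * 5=15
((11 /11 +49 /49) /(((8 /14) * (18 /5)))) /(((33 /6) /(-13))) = -455 /198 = -2.30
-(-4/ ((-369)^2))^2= -16/ 18539817921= -0.00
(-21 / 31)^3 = -9261 / 29791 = -0.31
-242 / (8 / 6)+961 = 1559 / 2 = 779.50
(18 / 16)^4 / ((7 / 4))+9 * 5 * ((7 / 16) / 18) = 14401 / 7168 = 2.01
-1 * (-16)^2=-256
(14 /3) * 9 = 42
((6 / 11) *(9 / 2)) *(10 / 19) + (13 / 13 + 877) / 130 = 109301 / 13585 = 8.05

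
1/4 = 0.25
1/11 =0.09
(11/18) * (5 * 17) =935/18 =51.94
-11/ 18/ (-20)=11/ 360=0.03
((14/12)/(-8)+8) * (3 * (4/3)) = 377/12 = 31.42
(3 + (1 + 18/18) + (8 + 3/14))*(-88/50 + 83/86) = -63233/6020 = -10.50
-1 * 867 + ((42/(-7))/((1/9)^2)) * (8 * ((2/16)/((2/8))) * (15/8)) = -4512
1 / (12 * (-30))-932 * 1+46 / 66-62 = -3933491 / 3960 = -993.31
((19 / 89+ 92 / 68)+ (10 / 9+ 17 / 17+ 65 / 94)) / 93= 5592343 / 119039814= 0.05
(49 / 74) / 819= 7 / 8658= 0.00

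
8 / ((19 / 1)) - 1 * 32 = -600 / 19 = -31.58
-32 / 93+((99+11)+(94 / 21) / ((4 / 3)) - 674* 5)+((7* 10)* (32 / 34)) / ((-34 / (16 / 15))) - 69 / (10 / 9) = -1041397604 / 313565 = -3321.15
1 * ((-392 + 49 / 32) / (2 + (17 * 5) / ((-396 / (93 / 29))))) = -11957715 / 40168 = -297.69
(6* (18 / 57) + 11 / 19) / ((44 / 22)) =47 / 38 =1.24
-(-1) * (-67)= -67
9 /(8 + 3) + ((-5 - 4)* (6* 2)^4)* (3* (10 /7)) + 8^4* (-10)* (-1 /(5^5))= -38490529841 /48125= -799803.22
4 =4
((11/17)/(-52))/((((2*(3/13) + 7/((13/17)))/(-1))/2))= 11/4250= 0.00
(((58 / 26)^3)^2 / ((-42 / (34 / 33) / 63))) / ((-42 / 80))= 404479858280 / 1114992879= 362.76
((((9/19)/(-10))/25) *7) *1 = -63/4750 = -0.01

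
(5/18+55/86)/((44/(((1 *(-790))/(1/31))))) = -4346975/8514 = -510.57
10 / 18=5 / 9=0.56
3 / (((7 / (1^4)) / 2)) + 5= 41 / 7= 5.86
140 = 140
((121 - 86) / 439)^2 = 1225 / 192721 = 0.01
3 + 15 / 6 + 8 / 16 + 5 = 11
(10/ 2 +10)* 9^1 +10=145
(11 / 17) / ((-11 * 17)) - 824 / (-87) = 238049 / 25143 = 9.47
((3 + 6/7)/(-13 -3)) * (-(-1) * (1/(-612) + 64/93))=-39075/236096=-0.17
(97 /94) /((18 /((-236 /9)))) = -5723 /3807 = -1.50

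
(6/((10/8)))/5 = 24/25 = 0.96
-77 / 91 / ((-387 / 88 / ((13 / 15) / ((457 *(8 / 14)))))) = 1694 / 2652885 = 0.00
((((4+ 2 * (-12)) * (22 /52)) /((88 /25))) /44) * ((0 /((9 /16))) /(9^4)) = 0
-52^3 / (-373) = 140608 / 373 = 376.97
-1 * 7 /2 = -7 /2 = -3.50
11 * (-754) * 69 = -572286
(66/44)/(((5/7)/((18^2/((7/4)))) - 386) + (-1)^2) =-1944/498955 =-0.00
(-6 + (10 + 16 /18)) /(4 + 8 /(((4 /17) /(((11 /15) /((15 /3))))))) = 550 /1011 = 0.54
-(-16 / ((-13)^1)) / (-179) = 16 / 2327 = 0.01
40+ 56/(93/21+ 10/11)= 20752/411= 50.49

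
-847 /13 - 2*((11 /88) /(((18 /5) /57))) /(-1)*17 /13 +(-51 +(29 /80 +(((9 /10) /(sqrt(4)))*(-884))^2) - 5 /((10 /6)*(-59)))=158134.28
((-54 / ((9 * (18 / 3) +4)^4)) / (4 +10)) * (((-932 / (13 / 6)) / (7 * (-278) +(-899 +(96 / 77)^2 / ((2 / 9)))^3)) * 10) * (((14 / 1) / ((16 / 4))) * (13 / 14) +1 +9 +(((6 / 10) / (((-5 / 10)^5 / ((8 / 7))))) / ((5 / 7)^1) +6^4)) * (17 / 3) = -407123189782109088057 / 27202766985271769154484606580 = -0.00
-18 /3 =-6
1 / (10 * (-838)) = -1 / 8380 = -0.00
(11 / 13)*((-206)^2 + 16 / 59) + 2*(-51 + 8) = 27475178 / 767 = 35821.61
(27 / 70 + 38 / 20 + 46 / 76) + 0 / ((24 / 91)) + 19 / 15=16589 / 3990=4.16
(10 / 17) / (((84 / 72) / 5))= 300 / 119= 2.52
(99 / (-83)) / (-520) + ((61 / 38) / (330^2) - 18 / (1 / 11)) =-110510377067 / 558139725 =-198.00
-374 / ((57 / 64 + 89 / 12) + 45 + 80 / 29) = -2082432 / 312175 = -6.67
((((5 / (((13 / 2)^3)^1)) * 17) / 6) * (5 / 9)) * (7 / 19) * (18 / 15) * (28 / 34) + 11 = 4136477 / 375687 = 11.01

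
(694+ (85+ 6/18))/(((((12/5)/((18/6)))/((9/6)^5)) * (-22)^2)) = 473445/30976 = 15.28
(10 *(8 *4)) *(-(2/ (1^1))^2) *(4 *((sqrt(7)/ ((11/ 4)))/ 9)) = -20480 *sqrt(7)/ 99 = -547.32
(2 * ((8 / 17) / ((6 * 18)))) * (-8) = -32 / 459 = -0.07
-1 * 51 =-51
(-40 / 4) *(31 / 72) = -155 / 36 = -4.31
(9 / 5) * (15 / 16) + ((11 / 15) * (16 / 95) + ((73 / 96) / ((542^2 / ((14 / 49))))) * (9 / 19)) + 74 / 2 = 1819643854493 / 46884734400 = 38.81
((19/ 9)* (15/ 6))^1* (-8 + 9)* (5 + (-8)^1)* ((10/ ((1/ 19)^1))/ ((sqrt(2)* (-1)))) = 9025* sqrt(2)/ 6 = 2127.21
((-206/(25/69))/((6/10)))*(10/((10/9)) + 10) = -90022/5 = -18004.40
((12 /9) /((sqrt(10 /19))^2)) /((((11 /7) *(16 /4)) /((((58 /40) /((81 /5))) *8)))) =3857 /13365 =0.29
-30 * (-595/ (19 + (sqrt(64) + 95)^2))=8925/ 5314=1.68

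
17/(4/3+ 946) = 51/2842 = 0.02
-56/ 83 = -0.67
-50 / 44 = -25 / 22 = -1.14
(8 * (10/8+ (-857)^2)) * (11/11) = 5875602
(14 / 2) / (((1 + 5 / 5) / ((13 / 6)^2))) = 1183 / 72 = 16.43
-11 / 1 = -11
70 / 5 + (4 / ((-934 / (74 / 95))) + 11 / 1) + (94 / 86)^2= 2148500758 / 82030885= 26.19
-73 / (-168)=73 / 168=0.43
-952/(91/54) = -7344/13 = -564.92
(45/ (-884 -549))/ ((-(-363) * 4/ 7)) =-105/ 693572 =-0.00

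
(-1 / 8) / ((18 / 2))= -1 / 72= -0.01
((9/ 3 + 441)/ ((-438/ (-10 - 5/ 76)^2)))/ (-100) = 1.03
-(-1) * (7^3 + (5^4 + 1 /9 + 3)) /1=8740 /9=971.11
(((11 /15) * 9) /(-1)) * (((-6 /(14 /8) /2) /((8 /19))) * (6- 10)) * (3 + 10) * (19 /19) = -48906 /35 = -1397.31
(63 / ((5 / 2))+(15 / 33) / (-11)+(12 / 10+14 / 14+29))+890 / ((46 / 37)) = 10745556 / 13915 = 772.23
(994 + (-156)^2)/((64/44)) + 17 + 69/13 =1813415/104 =17436.68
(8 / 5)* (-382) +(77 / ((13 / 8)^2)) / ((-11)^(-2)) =2464976 / 845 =2917.13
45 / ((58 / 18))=13.97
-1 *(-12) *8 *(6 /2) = 288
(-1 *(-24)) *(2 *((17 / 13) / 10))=408 / 65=6.28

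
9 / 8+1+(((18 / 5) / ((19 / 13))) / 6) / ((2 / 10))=635 / 152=4.18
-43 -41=-84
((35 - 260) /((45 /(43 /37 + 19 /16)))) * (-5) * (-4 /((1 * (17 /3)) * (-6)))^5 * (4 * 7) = 1947400 /52534709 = 0.04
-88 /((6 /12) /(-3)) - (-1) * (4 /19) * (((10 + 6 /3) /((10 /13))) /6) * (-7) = 49796 /95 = 524.17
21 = 21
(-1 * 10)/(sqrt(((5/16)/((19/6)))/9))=-95.50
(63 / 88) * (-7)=-441 / 88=-5.01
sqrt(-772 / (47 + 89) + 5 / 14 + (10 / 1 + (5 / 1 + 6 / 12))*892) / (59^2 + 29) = 23*sqrt(369971) / 417690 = 0.03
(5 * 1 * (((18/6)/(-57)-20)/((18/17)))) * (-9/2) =426.12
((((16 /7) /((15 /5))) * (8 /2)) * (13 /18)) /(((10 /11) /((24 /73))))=18304 /22995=0.80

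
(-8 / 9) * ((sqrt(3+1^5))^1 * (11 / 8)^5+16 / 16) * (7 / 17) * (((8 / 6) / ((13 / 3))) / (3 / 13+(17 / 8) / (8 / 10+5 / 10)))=-138005 / 211072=-0.65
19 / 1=19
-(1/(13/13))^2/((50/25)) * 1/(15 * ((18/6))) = -0.01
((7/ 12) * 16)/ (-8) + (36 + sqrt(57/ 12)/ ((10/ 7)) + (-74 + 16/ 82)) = -9587/ 246 + 7 * sqrt(19)/ 20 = -37.45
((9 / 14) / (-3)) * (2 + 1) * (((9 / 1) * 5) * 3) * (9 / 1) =-10935 / 14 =-781.07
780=780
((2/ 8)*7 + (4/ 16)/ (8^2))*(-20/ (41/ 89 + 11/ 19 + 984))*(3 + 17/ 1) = -18981475/ 26651232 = -0.71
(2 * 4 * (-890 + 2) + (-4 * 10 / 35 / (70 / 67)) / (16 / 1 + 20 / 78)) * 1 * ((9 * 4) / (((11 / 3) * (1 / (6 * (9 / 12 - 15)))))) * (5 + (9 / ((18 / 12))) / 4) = 38763020.25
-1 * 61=-61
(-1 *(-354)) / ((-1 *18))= -59 / 3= -19.67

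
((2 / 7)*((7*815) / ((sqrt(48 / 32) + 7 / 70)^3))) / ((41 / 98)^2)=-172199720000 / 135625909 + 11975707800000*sqrt(6) / 5560662269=4005.67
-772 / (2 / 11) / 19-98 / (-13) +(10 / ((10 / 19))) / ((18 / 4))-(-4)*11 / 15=-2320586 / 11115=-208.78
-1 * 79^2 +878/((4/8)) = -4485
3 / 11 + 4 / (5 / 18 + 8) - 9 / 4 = -9795 / 6556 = -1.49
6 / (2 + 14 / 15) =45 / 22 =2.05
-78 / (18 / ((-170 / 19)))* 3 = 2210 / 19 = 116.32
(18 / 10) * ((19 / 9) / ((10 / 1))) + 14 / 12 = 1.55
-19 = -19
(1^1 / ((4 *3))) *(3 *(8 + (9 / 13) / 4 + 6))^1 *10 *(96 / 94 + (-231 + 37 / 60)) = -476692337 / 58656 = -8126.92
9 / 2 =4.50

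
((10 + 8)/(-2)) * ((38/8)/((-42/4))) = 57/14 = 4.07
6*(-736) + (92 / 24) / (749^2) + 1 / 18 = -22296143209 / 5049009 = -4415.94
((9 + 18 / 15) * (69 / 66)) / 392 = 1173 / 43120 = 0.03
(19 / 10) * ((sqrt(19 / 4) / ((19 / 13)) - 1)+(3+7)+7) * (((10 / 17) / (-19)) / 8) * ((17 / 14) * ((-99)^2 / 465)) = -3267 / 1085 - 42471 * sqrt(19) / 659680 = -3.29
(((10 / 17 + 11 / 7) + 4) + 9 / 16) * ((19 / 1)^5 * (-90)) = -1426121599545 / 952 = -1498026890.28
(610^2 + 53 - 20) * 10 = 3721330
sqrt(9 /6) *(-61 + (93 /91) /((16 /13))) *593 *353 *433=-610819300723 *sqrt(6) /224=-6679444695.60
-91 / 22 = -4.14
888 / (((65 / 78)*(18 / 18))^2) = 31968 / 25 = 1278.72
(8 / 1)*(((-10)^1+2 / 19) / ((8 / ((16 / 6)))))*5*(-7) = 52640 / 57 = 923.51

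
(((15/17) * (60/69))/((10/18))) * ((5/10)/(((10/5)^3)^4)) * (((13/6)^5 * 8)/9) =1856465/259448832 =0.01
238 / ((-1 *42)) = -17 / 3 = -5.67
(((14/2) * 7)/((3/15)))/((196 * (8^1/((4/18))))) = 5/144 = 0.03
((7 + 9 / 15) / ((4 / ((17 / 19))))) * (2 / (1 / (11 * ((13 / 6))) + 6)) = 2431 / 4320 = 0.56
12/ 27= 4/ 9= 0.44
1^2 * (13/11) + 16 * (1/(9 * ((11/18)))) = 45/11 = 4.09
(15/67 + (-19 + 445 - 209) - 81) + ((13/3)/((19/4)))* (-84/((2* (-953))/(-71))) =161799493/1213169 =133.37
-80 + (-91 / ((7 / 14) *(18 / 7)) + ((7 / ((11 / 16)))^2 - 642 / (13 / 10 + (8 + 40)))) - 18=-41946559 / 536877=-78.13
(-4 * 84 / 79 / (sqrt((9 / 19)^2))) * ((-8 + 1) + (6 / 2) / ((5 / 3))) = 55328 / 1185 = 46.69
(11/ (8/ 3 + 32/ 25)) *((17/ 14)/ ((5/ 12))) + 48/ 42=9599/ 1036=9.27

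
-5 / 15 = -1 / 3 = -0.33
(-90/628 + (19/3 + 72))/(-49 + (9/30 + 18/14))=-2577925/1563249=-1.65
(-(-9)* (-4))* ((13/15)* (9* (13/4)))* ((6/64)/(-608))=0.14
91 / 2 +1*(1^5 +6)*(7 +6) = 136.50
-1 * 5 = -5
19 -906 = -887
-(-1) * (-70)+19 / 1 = -51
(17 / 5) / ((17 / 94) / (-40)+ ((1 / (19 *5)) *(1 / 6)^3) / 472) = -1547733312 / 2058109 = -752.02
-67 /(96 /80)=-335 /6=-55.83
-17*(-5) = 85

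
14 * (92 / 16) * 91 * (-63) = -923013 / 2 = -461506.50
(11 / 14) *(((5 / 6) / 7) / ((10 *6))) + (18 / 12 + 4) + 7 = 12.50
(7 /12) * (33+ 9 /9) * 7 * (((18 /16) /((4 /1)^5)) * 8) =2499 /2048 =1.22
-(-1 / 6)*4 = 2 / 3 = 0.67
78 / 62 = 39 / 31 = 1.26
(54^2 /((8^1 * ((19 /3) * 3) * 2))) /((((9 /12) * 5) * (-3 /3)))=-243 /95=-2.56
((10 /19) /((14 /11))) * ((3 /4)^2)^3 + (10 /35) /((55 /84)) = 15279657 /29962240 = 0.51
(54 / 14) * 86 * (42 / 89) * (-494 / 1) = -6882408 / 89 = -77330.43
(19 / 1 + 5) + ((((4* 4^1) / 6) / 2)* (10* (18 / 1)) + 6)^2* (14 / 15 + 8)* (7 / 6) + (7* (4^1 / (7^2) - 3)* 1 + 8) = 22075297 / 35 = 630722.77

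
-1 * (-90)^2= -8100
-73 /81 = -0.90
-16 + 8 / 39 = -616 / 39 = -15.79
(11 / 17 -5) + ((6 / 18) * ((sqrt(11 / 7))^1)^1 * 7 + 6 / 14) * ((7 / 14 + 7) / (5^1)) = 0.68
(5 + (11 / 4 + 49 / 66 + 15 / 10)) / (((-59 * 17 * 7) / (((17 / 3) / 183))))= -1319 / 29929284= -0.00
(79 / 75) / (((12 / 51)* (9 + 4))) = 1343 / 3900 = 0.34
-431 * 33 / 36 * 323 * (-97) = 148540271 / 12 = 12378355.92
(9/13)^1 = 9/13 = 0.69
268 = 268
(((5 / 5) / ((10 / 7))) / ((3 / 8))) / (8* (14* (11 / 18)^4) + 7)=4374 / 53005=0.08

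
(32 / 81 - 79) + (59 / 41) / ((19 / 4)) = -4940777 / 63099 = -78.30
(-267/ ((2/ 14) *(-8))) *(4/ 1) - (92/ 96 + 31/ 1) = 21661/ 24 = 902.54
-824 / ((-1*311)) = 824 / 311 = 2.65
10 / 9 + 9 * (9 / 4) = 769 / 36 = 21.36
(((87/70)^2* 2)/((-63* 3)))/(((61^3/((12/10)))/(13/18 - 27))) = 397793/175172586750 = 0.00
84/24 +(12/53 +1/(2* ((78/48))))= 5559/1378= 4.03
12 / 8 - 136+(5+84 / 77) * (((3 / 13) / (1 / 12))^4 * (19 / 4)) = 984563585 / 628342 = 1566.92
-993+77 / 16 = -15811 / 16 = -988.19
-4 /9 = -0.44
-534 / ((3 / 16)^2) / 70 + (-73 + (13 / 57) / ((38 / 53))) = -289.67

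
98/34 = 49/17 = 2.88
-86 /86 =-1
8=8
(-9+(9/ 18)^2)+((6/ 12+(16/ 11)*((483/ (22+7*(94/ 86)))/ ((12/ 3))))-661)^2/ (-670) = -37970476330931/ 58573075000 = -648.26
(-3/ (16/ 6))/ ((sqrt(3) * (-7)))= 3 * sqrt(3)/ 56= 0.09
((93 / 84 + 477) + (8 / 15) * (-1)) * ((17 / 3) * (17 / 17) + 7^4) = 72409741 / 63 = 1149360.97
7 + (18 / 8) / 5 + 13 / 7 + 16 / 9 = 13967 / 1260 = 11.08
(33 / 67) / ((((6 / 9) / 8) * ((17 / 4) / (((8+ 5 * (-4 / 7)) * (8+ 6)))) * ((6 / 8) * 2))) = 76032 / 1139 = 66.75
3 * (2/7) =0.86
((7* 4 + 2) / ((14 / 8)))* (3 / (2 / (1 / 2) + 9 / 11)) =3960 / 371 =10.67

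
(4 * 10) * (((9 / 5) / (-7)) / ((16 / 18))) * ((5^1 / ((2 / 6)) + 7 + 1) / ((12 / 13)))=-8073 / 28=-288.32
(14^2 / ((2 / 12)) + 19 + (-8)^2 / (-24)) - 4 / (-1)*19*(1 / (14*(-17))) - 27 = 415910 / 357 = 1165.01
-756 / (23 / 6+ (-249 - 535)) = 4536 / 4681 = 0.97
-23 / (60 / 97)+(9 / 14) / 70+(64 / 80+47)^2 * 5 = 8369464 / 735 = 11387.03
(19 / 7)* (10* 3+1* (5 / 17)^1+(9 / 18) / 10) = 82.36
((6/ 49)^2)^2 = 1296/ 5764801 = 0.00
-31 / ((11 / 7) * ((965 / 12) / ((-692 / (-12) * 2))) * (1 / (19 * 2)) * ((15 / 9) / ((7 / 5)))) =-239661744 / 265375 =-903.11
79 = 79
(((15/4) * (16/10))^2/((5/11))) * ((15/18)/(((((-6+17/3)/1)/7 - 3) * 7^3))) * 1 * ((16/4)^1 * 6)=-297/196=-1.52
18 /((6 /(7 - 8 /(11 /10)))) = -9 /11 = -0.82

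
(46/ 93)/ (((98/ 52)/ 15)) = 5980/ 1519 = 3.94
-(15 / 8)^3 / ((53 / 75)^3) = -1423828125 / 76225024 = -18.68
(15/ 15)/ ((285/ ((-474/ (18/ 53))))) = -4187/ 855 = -4.90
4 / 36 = 1 / 9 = 0.11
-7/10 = -0.70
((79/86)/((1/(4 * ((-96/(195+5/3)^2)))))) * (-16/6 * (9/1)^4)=159.56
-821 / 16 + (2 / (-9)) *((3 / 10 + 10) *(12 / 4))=-13963 / 240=-58.18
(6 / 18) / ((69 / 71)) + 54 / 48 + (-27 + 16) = -15785 / 1656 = -9.53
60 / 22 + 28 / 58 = 1024 / 319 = 3.21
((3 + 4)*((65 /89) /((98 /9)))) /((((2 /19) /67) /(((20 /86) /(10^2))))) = 148941 /214312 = 0.69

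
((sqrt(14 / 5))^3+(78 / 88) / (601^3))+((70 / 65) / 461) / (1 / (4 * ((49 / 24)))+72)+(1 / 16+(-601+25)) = -233019487905335368111 / 404591645815355856+14 * sqrt(70) / 25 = -571.25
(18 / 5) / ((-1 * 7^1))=-18 / 35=-0.51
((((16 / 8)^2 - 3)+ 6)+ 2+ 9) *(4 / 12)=6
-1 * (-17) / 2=17 / 2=8.50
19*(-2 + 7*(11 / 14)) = 133 / 2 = 66.50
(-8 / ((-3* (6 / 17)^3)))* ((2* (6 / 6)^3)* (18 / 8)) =4913 / 18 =272.94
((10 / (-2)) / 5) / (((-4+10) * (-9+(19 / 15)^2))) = 75 / 3328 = 0.02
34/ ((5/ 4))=136/ 5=27.20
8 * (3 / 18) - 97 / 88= 61 / 264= 0.23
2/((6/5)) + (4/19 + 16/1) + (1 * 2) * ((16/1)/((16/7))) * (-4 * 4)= -11749/57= -206.12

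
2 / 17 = 0.12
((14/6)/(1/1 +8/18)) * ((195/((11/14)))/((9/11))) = 490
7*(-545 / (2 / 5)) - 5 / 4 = -38155 / 4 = -9538.75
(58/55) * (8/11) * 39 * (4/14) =36192/4235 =8.55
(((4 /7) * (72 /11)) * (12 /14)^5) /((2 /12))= 10.38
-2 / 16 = -1 / 8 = -0.12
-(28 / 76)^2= -49 / 361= -0.14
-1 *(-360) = 360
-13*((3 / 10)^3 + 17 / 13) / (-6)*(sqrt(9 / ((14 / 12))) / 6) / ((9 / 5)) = 17351*sqrt(42) / 151200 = 0.74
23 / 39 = 0.59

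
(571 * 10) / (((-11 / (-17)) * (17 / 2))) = 11420 / 11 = 1038.18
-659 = -659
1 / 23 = 0.04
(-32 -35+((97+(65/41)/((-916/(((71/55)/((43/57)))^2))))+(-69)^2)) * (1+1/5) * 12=3623012502744654/52514789525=68990.33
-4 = -4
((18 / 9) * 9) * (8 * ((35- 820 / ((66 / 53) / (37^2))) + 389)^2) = 14146131760750144 / 121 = 116910179840910.28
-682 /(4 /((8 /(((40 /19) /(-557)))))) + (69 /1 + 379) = 3613283 /10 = 361328.30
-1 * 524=-524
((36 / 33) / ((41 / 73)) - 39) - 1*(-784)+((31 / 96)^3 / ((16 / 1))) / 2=9537354269533 / 12768509952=746.94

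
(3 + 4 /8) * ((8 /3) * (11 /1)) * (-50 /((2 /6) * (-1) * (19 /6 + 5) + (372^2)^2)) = -92400 /344702366159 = -0.00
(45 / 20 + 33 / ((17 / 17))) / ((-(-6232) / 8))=141 / 3116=0.05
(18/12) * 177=531/2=265.50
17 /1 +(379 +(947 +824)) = 2167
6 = 6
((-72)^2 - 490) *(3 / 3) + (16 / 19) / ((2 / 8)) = 89250 / 19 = 4697.37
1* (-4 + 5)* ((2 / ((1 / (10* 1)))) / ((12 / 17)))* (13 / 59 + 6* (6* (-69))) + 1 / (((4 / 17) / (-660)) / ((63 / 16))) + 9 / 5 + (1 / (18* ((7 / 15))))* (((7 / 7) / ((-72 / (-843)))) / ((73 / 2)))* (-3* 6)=-589116273757 / 7235760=-81417.33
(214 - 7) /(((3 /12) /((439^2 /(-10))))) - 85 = -79786919 /5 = -15957383.80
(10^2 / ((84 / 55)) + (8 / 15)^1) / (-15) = -6931 / 1575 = -4.40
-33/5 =-6.60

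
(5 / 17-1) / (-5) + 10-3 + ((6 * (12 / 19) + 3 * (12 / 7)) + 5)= 238236 / 11305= 21.07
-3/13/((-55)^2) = -0.00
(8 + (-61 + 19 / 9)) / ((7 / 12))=-1832 / 21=-87.24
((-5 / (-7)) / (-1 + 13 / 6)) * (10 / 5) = 60 / 49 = 1.22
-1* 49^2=-2401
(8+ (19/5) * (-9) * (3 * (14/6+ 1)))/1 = -334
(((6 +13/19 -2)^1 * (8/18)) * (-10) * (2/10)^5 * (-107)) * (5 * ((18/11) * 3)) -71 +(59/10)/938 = -2621910121/49010500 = -53.50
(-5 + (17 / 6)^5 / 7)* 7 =1147697 / 7776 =147.59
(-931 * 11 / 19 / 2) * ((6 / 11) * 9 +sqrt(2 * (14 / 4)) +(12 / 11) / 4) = -2793 / 2- 539 * sqrt(7) / 2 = -2109.53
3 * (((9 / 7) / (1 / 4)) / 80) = 27 / 140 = 0.19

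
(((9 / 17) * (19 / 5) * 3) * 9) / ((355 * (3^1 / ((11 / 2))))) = 16929 / 60350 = 0.28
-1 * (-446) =446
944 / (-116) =-236 / 29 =-8.14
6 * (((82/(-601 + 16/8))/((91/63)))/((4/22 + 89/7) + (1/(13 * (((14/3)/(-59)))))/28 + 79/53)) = -1011957408/25540847855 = -0.04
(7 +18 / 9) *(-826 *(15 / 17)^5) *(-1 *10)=56451937500 / 1419857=39758.89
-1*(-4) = 4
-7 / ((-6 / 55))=385 / 6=64.17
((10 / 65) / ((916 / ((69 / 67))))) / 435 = 23 / 57843110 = 0.00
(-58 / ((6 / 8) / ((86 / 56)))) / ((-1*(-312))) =-0.38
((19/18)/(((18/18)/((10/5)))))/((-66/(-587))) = 18.78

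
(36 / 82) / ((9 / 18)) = 36 / 41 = 0.88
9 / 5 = 1.80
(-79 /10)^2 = 6241 /100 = 62.41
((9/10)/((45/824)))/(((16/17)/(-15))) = -5253/20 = -262.65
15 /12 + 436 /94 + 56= 61.89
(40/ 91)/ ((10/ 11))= 44/ 91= 0.48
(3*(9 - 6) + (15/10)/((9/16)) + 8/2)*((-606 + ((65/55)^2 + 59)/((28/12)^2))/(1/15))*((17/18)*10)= -3355040950/2541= -1320362.44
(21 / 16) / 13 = 21 / 208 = 0.10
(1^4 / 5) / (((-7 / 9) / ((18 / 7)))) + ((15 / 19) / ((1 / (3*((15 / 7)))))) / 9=-453 / 4655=-0.10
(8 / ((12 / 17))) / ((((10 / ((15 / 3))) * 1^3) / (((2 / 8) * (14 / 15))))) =119 / 90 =1.32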